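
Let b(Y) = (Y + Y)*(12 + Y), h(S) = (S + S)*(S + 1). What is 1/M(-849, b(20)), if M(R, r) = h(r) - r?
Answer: 1/3278080 ≈ 3.0506e-7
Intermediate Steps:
h(S) = 2*S*(1 + S) (h(S) = (2*S)*(1 + S) = 2*S*(1 + S))
b(Y) = 2*Y*(12 + Y) (b(Y) = (2*Y)*(12 + Y) = 2*Y*(12 + Y))
M(R, r) = -r + 2*r*(1 + r) (M(R, r) = 2*r*(1 + r) - r = -r + 2*r*(1 + r))
1/M(-849, b(20)) = 1/((2*20*(12 + 20))*(1 + 2*(2*20*(12 + 20)))) = 1/((2*20*32)*(1 + 2*(2*20*32))) = 1/(1280*(1 + 2*1280)) = 1/(1280*(1 + 2560)) = 1/(1280*2561) = 1/3278080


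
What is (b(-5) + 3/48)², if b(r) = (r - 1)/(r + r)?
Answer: 2809/6400 ≈ 0.43891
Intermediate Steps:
b(r) = (-1 + r)/(2*r) (b(r) = (-1 + r)/((2*r)) = (-1 + r)*(1/(2*r)) = (-1 + r)/(2*r))
(b(-5) + 3/48)² = ((½)*(-1 - 5)/(-5) + 3/48)² = ((½)*(-⅕)*(-6) + 3*(1/48))² = (⅗ + 1/16)² = (53/80)² = 2809/6400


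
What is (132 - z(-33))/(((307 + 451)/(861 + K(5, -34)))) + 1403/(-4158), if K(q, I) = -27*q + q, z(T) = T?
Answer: 125113424/787941 ≈ 158.79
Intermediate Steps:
K(q, I) = -26*q
(132 - z(-33))/(((307 + 451)/(861 + K(5, -34)))) + 1403/(-4158) = (132 - 1*(-33))/(((307 + 451)/(861 - 26*5))) + 1403/(-4158) = (132 + 33)/((758/(861 - 130))) + 1403*(-1/4158) = 165/((758/731)) - 1403/4158 = 165/((758*(1/731))) - 1403/4158 = 165/(758/731) - 1403/4158 = 165*(731/758) - 1403/4158 = 120615/758 - 1403/4158 = 125113424/787941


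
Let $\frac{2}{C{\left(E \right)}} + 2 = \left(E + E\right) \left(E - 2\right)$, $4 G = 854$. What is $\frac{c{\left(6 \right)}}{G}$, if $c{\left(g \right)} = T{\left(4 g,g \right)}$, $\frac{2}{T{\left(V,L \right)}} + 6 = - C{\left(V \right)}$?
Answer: $- \frac{2108}{1350601} \approx -0.0015608$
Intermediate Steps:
$G = \frac{427}{2}$ ($G = \frac{1}{4} \cdot 854 = \frac{427}{2} \approx 213.5$)
$C{\left(E \right)} = \frac{2}{-2 + 2 E \left(-2 + E\right)}$ ($C{\left(E \right)} = \frac{2}{-2 + \left(E + E\right) \left(E - 2\right)} = \frac{2}{-2 + 2 E \left(-2 + E\right)}$)
$T{\left(V,L \right)} = \frac{2}{-6 - \frac{1}{-1 + V^{2} - 2 V}}$
$c{\left(g \right)} = \frac{2 \left(-1 - 8 g + 16 g^{2}\right)}{5 - 96 g^{2} + 48 g}$ ($c{\left(g \right)} = \frac{2 \left(-1 + \left(4 g\right)^{2} - 2 \cdot 4 g\right)}{5 - 6 \left(4 g\right)^{2} + 12 \cdot 4 g} = \frac{2 \left(-1 + 16 g^{2} - 8 g\right)}{5 - 6 \cdot 16 g^{2} + 48 g} = \frac{2 \left(-1 - 8 g + 16 g^{2}\right)}{5 - 96 g^{2} + 48 g}$)
$\frac{c{\left(6 \right)}}{G} = \frac{2 \frac{1}{5 - 96 \cdot 6^{2} + 48 \cdot 6} \left(-1 - 48 + 16 \cdot 6^{2}\right)}{\frac{427}{2}} = \frac{2 \left(-1 - 48 + 16 \cdot 36\right)}{5 - 3456 + 288} \cdot \frac{2}{427} = \frac{2 \left(-1 - 48 + 576\right)}{5 - 3456 + 288} \cdot \frac{2}{427} = 2 \frac{1}{-3163} \cdot 527 \cdot \frac{2}{427} = 2 \left(- \frac{1}{3163}\right) 527 \cdot \frac{2}{427} = \left(- \frac{1054}{3163}\right) \frac{2}{427} = - \frac{2108}{1350601}$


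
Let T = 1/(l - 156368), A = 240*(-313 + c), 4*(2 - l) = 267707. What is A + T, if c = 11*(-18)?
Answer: -109538491444/893171 ≈ -1.2264e+5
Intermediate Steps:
l = -267699/4 (l = 2 - 1/4*267707 = 2 - 267707/4 = -267699/4 ≈ -66925.)
c = -198
A = -122640 (A = 240*(-313 - 198) = 240*(-511) = -122640)
T = -4/893171 (T = 1/(-267699/4 - 156368) = 1/(-893171/4) = -4/893171 ≈ -4.4784e-6)
A + T = -122640 - 4/893171 = -109538491444/893171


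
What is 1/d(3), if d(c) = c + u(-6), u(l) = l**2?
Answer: 1/39 ≈ 0.025641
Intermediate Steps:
d(c) = 36 + c (d(c) = c + (-6)**2 = c + 36 = 36 + c)
1/d(3) = 1/(36 + 3) = 1/39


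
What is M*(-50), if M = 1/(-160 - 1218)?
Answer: 25/689 ≈ 0.036284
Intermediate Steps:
M = -1/1378 (M = 1/(-1378) = -1/1378 ≈ -0.00072569)
M*(-50) = -1/1378*(-50) = 25/689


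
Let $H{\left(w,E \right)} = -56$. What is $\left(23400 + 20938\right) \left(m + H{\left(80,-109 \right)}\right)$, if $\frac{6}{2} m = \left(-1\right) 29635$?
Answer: $- \frac{1321405414}{3} \approx -4.4047 \cdot 10^{8}$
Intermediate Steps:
$m = - \frac{29635}{3}$ ($m = \frac{\left(-1\right) 29635}{3} = \frac{1}{3} \left(-29635\right) = - \frac{29635}{3} \approx -9878.3$)
$\left(23400 + 20938\right) \left(m + H{\left(80,-109 \right)}\right) = \left(23400 + 20938\right) \left(- \frac{29635}{3} - 56\right) = 44338 \left(- \frac{29803}{3}\right) = - \frac{1321405414}{3}$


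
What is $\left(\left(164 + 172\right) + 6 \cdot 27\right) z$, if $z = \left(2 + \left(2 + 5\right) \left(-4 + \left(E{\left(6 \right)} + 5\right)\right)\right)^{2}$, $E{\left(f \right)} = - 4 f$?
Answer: $12589938$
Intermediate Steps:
$z = 25281$ ($z = \left(2 + \left(2 + 5\right) \left(-4 + \left(\left(-4\right) 6 + 5\right)\right)\right)^{2} = \left(2 + 7 \left(-4 + \left(-24 + 5\right)\right)\right)^{2} = \left(2 + 7 \left(-4 - 19\right)\right)^{2} = \left(2 + 7 \left(-23\right)\right)^{2} = \left(2 - 161\right)^{2} = \left(-159\right)^{2} = 25281$)
$\left(\left(164 + 172\right) + 6 \cdot 27\right) z = \left(\left(164 + 172\right) + 6 \cdot 27\right) 25281 = \left(336 + 162\right) 25281 = 498 \cdot 25281 = 12589938$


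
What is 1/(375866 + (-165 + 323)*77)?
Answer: 1/388032 ≈ 2.5771e-6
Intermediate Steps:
1/(375866 + (-165 + 323)*77) = 1/(375866 + 158*77) = 1/(375866 + 12166) = 1/388032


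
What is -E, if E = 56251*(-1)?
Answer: 56251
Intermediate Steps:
E = -56251
-E = -1*(-56251) = 56251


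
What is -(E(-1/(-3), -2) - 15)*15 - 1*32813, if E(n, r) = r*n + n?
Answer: -32583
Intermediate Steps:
E(n, r) = n + n*r (E(n, r) = n*r + n = n + n*r)
-(E(-1/(-3), -2) - 15)*15 - 1*32813 = -((-1/(-3))*(1 - 2) - 15)*15 - 1*32813 = -(-1*(-1/3)*(-1) - 15)*15 - 32813 = -((1/3)*(-1) - 15)*15 - 32813 = -(-1/3 - 15)*15 - 32813 = -(-46/3*15) - 32813 = -(-230) - 32813 = -1*(-230) - 32813 = 230 - 32813 = -32583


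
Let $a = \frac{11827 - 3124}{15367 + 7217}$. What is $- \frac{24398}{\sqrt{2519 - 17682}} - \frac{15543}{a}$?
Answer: $- \frac{39002568}{967} + \frac{24398 i \sqrt{15163}}{15163} \approx -40334.0 + 198.14 i$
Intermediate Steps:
$a = \frac{2901}{7528}$ ($a = \frac{8703}{22584} = 8703 \cdot \frac{1}{22584} = \frac{2901}{7528} \approx 0.38536$)
$- \frac{24398}{\sqrt{2519 - 17682}} - \frac{15543}{a} = - \frac{24398}{\sqrt{2519 - 17682}} - \frac{15543}{\frac{2901}{7528}} = - \frac{24398}{\sqrt{-15163}} - \frac{39002568}{967} = - \frac{24398}{i \sqrt{15163}} - \frac{39002568}{967} = - 24398 \left(- \frac{i \sqrt{15163}}{15163}\right) - \frac{39002568}{967} = \frac{24398 i \sqrt{15163}}{15163} - \frac{39002568}{967} = - \frac{39002568}{967} + \frac{24398 i \sqrt{15163}}{15163}$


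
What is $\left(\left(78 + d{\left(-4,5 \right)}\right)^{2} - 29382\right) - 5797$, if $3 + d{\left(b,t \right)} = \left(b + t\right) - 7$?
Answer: $-30418$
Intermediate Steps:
$d{\left(b,t \right)} = -10 + b + t$ ($d{\left(b,t \right)} = -3 - \left(7 - b - t\right) = -3 + \left(-7 + b + t\right) = -10 + b + t$)
$\left(\left(78 + d{\left(-4,5 \right)}\right)^{2} - 29382\right) - 5797 = \left(\left(78 - 9\right)^{2} - 29382\right) - 5797 = \left(69^{2} - 29382\right) - 5797 = \left(4761 - 29382\right) - 5797 = -24621 - 5797 = -30418$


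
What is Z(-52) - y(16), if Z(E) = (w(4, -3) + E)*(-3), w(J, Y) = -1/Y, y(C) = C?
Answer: 139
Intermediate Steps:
Z(E) = -1 - 3*E (Z(E) = (-1/(-3) + E)*(-3) = (-1*(-⅓) + E)*(-3) = (⅓ + E)*(-3) = -1 - 3*E)
Z(-52) - y(16) = (-1 - 3*(-52)) - 1*16 = (-1 + 156) - 16 = 155 - 16 = 139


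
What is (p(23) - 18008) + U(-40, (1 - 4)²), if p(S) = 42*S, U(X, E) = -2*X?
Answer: -16962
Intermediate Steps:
(p(23) - 18008) + U(-40, (1 - 4)²) = (42*23 - 18008) - 2*(-40) = (966 - 18008) + 80 = -17042 + 80 = -16962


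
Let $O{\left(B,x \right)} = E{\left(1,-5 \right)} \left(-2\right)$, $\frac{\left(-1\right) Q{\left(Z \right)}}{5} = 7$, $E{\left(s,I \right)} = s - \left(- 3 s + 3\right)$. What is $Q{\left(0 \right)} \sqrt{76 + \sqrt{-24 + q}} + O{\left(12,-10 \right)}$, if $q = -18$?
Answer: $-2 - 35 \sqrt{76 + i \sqrt{42}} \approx -307.4 - 12.998 i$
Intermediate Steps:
$E{\left(s,I \right)} = -3 + 4 s$ ($E{\left(s,I \right)} = s - \left(3 - 3 s\right) = s + \left(-3 + 3 s\right) = -3 + 4 s$)
$Q{\left(Z \right)} = -35$ ($Q{\left(Z \right)} = \left(-5\right) 7 = -35$)
$O{\left(B,x \right)} = -2$ ($O{\left(B,x \right)} = \left(-3 + 4 \cdot 1\right) \left(-2\right) = \left(-3 + 4\right) \left(-2\right) = 1 \left(-2\right) = -2$)
$Q{\left(0 \right)} \sqrt{76 + \sqrt{-24 + q}} + O{\left(12,-10 \right)} = - 35 \sqrt{76 + \sqrt{-24 - 18}} - 2 = - 35 \sqrt{76 + \sqrt{-42}} - 2 = - 35 \sqrt{76 + i \sqrt{42}} - 2 = -2 - 35 \sqrt{76 + i \sqrt{42}}$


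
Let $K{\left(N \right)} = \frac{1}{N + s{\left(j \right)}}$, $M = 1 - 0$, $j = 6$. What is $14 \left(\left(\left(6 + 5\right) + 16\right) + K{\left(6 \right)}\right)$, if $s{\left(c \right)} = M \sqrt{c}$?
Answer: $\frac{1904}{5} - \frac{7 \sqrt{6}}{15} \approx 379.66$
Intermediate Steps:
$M = 1$ ($M = 1 + 0 = 1$)
$s{\left(c \right)} = \sqrt{c}$ ($s{\left(c \right)} = 1 \sqrt{c} = \sqrt{c}$)
$K{\left(N \right)} = \frac{1}{N + \sqrt{6}}$
$14 \left(\left(\left(6 + 5\right) + 16\right) + K{\left(6 \right)}\right) = 14 \left(\left(\left(6 + 5\right) + 16\right) + \frac{1}{6 + \sqrt{6}}\right) = 14 \left(\left(11 + 16\right) + \frac{1}{6 + \sqrt{6}}\right) = 14 \left(27 + \frac{1}{6 + \sqrt{6}}\right) = 378 + \frac{14}{6 + \sqrt{6}}$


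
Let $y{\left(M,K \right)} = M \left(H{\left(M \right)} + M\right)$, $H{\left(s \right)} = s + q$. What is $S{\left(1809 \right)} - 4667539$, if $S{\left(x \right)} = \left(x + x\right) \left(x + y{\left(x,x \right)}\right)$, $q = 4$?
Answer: $23707729787$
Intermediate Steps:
$H{\left(s \right)} = 4 + s$ ($H{\left(s \right)} = s + 4 = 4 + s$)
$y{\left(M,K \right)} = M \left(4 + 2 M\right)$ ($y{\left(M,K \right)} = M \left(\left(4 + M\right) + M\right) = M \left(4 + 2 M\right)$)
$S{\left(x \right)} = 2 x \left(x + 2 x \left(2 + x\right)\right)$ ($S{\left(x \right)} = \left(x + x\right) \left(x + 2 x \left(2 + x\right)\right) = 2 x \left(x + 2 x \left(2 + x\right)\right)$)
$S{\left(1809 \right)} - 4667539 = 1809^{2} \left(10 + 4 \cdot 1809\right) - 4667539 = 3272481 \left(10 + 7236\right) - 4667539 = 3272481 \cdot 7246 - 4667539 = 23712397326 - 4667539 = 23707729787$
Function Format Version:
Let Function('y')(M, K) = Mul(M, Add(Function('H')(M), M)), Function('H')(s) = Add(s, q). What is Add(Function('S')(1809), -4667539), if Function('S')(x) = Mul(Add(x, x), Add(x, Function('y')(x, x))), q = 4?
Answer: 23707729787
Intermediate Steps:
Function('H')(s) = Add(4, s) (Function('H')(s) = Add(s, 4) = Add(4, s))
Function('y')(M, K) = Mul(M, Add(4, Mul(2, M))) (Function('y')(M, K) = Mul(M, Add(Add(4, M), M)) = Mul(M, Add(4, Mul(2, M))))
Function('S')(x) = Mul(2, x, Add(x, Mul(2, x, Add(2, x)))) (Function('S')(x) = Mul(Add(x, x), Add(x, Mul(2, x, Add(2, x)))) = Mul(Mul(2, x), Add(x, Mul(2, x, Add(2, x)))) = Mul(2, x, Add(x, Mul(2, x, Add(2, x)))))
Add(Function('S')(1809), -4667539) = Add(Mul(Pow(1809, 2), Add(10, Mul(4, 1809))), -4667539) = Add(Mul(3272481, Add(10, 7236)), -4667539) = Add(Mul(3272481, 7246), -4667539) = Add(23712397326, -4667539) = 23707729787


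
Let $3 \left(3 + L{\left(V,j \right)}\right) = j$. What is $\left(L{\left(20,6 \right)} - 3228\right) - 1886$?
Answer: $-5115$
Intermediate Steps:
$L{\left(V,j \right)} = -3 + \frac{j}{3}$
$\left(L{\left(20,6 \right)} - 3228\right) - 1886 = \left(\left(-3 + \frac{1}{3} \cdot 6\right) - 3228\right) - 1886 = \left(\left(-3 + 2\right) - 3228\right) - 1886 = \left(-1 - 3228\right) - 1886 = -3229 - 1886 = -5115$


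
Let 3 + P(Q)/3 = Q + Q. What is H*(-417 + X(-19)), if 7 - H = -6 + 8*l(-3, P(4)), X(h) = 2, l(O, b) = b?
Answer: 44405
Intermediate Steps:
P(Q) = -9 + 6*Q (P(Q) = -9 + 3*(Q + Q) = -9 + 3*(2*Q) = -9 + 6*Q)
H = -107 (H = 7 - (-6 + 8*(-9 + 6*4)) = 7 - (-6 + 8*(-9 + 24)) = 7 - (-6 + 8*15) = 7 - (-6 + 120) = 7 - 1*114 = 7 - 114 = -107)
H*(-417 + X(-19)) = -107*(-417 + 2) = -107*(-415) = 44405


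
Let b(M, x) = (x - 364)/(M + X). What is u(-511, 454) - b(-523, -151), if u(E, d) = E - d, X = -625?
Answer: -1108335/1148 ≈ -965.45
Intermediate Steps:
b(M, x) = (-364 + x)/(-625 + M) (b(M, x) = (x - 364)/(M - 625) = (-364 + x)/(-625 + M))
u(-511, 454) - b(-523, -151) = (-511 - 1*454) - (-364 - 151)/(-625 - 523) = (-511 - 454) - (-515)/(-1148) = -965 - (-1)*(-515)/1148 = -965 - 1*515/1148 = -965 - 515/1148 = -1108335/1148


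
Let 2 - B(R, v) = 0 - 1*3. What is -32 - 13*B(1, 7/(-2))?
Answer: -97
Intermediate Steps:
B(R, v) = 5 (B(R, v) = 2 - (0 - 1*3) = 2 - (0 - 3) = 2 - 1*(-3) = 2 + 3 = 5)
-32 - 13*B(1, 7/(-2)) = -32 - 13*5 = -32 - 65 = -97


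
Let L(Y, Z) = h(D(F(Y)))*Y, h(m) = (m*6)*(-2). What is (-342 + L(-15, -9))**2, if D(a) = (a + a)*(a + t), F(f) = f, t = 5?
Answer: 2879180964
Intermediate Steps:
D(a) = 2*a*(5 + a) (D(a) = (a + a)*(a + 5) = (2*a)*(5 + a) = 2*a*(5 + a))
h(m) = -12*m (h(m) = (6*m)*(-2) = -12*m)
L(Y, Z) = -24*Y**2*(5 + Y) (L(Y, Z) = (-24*Y*(5 + Y))*Y = -24*Y**2*(5 + Y))
(-342 + L(-15, -9))**2 = (-342 + 24*(-15)**2*(-5 - 1*(-15)))**2 = (-342 + 24*225*(-5 + 15))**2 = (-342 + 24*225*10)**2 = (-342 + 54000)**2 = 53658**2 = 2879180964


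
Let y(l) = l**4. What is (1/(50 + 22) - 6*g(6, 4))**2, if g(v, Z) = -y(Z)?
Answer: 12230811649/5184 ≈ 2.3593e+6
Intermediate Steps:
g(v, Z) = -Z**4
(1/(50 + 22) - 6*g(6, 4))**2 = (1/(50 + 22) - (-6)*4**4)**2 = (1/72 - (-6)*256)**2 = (1/72 - 6*(-256))**2 = (1/72 + 1536)**2 = (110593/72)**2 = 12230811649/5184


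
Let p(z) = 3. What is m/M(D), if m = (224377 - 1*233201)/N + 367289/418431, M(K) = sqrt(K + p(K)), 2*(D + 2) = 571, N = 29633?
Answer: 553203061*sqrt(1146)/546525893583 ≈ 0.034266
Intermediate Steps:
D = 567/2 (D = -2 + (1/2)*571 = -2 + 571/2 = 567/2 ≈ 283.50)
M(K) = sqrt(3 + K) (M(K) = sqrt(K + 3) = sqrt(3 + K))
m = 553203061/953797371 (m = (224377 - 1*233201)/29633 + 367289/418431 = (224377 - 233201)*(1/29633) + 367289*(1/418431) = -8824*1/29633 + 28253/32187 = -8824/29633 + 28253/32187 = 553203061/953797371 ≈ 0.58000)
m/M(D) = 553203061/(953797371*(sqrt(3 + 567/2))) = 553203061/(953797371*(sqrt(573/2))) = 553203061/(953797371*((sqrt(1146)/2))) = 553203061*(sqrt(1146)/573)/953797371 = 553203061*sqrt(1146)/546525893583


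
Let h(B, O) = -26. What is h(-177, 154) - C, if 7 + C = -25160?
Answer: 25141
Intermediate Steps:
C = -25167 (C = -7 - 25160 = -25167)
h(-177, 154) - C = -26 - 1*(-25167) = -26 + 25167 = 25141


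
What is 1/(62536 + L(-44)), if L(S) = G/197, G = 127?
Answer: 197/12319719 ≈ 1.5991e-5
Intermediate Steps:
L(S) = 127/197
1/(62536 + L(-44)) = 1/(62536 + 127/197) = 1/(12319719/197) = 197/12319719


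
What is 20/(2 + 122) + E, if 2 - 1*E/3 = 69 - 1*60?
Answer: -646/31 ≈ -20.839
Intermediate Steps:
E = -21 (E = 6 - 3*(69 - 1*60) = 6 - 3*(69 - 60) = 6 - 3*9 = 6 - 27 = -21)
20/(2 + 122) + E = 20/(2 + 122) - 21 = 20/124 - 21 = (1/124)*20 - 21 = 5/31 - 21 = -646/31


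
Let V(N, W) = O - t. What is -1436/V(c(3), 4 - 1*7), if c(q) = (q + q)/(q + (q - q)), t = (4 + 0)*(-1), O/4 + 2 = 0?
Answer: 359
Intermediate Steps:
O = -8 (O = -8 + 4*0 = -8 + 0 = -8)
t = -4 (t = 4*(-1) = -4)
c(q) = 2 (c(q) = (2*q)/(q + 0) = (2*q)/q = 2)
V(N, W) = -4 (V(N, W) = -8 - 1*(-4) = -8 + 4 = -4)
-1436/V(c(3), 4 - 1*7) = -1436/(-4) = -1/4*(-1436) = 359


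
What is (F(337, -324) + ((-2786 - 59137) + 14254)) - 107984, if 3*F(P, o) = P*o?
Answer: -192049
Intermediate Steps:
F(P, o) = P*o/3 (F(P, o) = (P*o)/3 = P*o/3)
(F(337, -324) + ((-2786 - 59137) + 14254)) - 107984 = ((⅓)*337*(-324) + ((-2786 - 59137) + 14254)) - 107984 = (-36396 + (-61923 + 14254)) - 107984 = (-36396 - 47669) - 107984 = -84065 - 107984 = -192049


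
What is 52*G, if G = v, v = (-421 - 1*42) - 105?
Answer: -29536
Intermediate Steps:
v = -568 (v = (-421 - 42) - 105 = -463 - 105 = -568)
G = -568
52*G = 52*(-568) = -29536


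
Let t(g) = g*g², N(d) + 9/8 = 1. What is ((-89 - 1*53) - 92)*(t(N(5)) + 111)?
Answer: -6649227/256 ≈ -25974.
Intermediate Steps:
N(d) = -⅛ (N(d) = -9/8 + 1 = -⅛)
t(g) = g³
((-89 - 1*53) - 92)*(t(N(5)) + 111) = ((-89 - 1*53) - 92)*((-⅛)³ + 111) = ((-89 - 53) - 92)*(-1/512 + 111) = (-142 - 92)*(56831/512) = -234*56831/512 = -6649227/256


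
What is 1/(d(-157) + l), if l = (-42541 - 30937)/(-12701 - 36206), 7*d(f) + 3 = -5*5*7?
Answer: -342349/8191100 ≈ -0.041795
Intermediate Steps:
d(f) = -178/7 (d(f) = -3/7 + (-5*5*7)/7 = -3/7 + (-25*7)/7 = -3/7 + (1/7)*(-175) = -3/7 - 25 = -178/7)
l = 73478/48907 (l = -73478/(-48907) = -73478*(-1/48907) = 73478/48907 ≈ 1.5024)
1/(d(-157) + l) = 1/(-178/7 + 73478/48907) = 1/(-8191100/342349) = -342349/8191100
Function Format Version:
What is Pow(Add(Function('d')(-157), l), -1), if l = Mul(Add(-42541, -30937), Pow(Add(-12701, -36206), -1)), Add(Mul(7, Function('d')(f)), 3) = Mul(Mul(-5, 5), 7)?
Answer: Rational(-342349, 8191100) ≈ -0.041795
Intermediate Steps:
Function('d')(f) = Rational(-178, 7) (Function('d')(f) = Add(Rational(-3, 7), Mul(Rational(1, 7), Mul(Mul(-5, 5), 7))) = Add(Rational(-3, 7), Mul(Rational(1, 7), Mul(-25, 7))) = Add(Rational(-3, 7), Mul(Rational(1, 7), -175)) = Add(Rational(-3, 7), -25) = Rational(-178, 7))
l = Rational(73478, 48907) (l = Mul(-73478, Pow(-48907, -1)) = Mul(-73478, Rational(-1, 48907)) = Rational(73478, 48907) ≈ 1.5024)
Pow(Add(Function('d')(-157), l), -1) = Pow(Add(Rational(-178, 7), Rational(73478, 48907)), -1) = Pow(Rational(-8191100, 342349), -1) = Rational(-342349, 8191100)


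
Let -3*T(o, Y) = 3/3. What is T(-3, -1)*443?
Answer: -443/3 ≈ -147.67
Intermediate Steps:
T(o, Y) = -⅓ (T(o, Y) = -1/3 = -⅓*1 = -⅓)
T(-3, -1)*443 = -⅓*443 = -443/3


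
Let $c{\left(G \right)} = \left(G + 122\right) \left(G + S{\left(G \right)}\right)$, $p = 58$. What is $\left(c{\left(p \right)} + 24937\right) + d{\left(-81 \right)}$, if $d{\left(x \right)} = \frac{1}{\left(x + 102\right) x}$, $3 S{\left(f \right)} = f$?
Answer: $\frac{66095756}{1701} \approx 38857.0$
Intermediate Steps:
$S{\left(f \right)} = \frac{f}{3}$
$d{\left(x \right)} = \frac{1}{x \left(102 + x\right)}$ ($d{\left(x \right)} = \frac{1}{\left(102 + x\right) x} = \frac{1}{x \left(102 + x\right)}$)
$c{\left(G \right)} = \frac{4 G \left(122 + G\right)}{3}$ ($c{\left(G \right)} = \left(G + 122\right) \left(G + \frac{G}{3}\right) = \left(122 + G\right) \frac{4 G}{3} = \frac{4 G \left(122 + G\right)}{3}$)
$\left(c{\left(p \right)} + 24937\right) + d{\left(-81 \right)} = \left(\frac{4}{3} \cdot 58 \left(122 + 58\right) + 24937\right) + \frac{1}{\left(-81\right) \left(102 - 81\right)} = \left(\frac{4}{3} \cdot 58 \cdot 180 + 24937\right) - \frac{1}{81 \cdot 21} = \left(13920 + 24937\right) - \frac{1}{1701} = 38857 - \frac{1}{1701} = \frac{66095756}{1701}$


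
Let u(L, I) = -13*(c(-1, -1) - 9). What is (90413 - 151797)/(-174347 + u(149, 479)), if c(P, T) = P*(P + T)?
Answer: 7673/21782 ≈ 0.35226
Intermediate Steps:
u(L, I) = 91 (u(L, I) = -13*(-(-1 - 1) - 9) = -13*(-1*(-2) - 9) = -13*(2 - 9) = -13*(-7) = 91)
(90413 - 151797)/(-174347 + u(149, 479)) = (90413 - 151797)/(-174347 + 91) = -61384/(-174256) = -61384*(-1/174256) = 7673/21782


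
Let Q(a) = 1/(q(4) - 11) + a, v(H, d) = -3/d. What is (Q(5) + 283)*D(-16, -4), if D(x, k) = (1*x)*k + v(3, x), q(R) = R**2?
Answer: 1479907/80 ≈ 18499.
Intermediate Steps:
D(x, k) = -3/x + k*x (D(x, k) = (1*x)*k - 3/x = x*k - 3/x = k*x - 3/x = -3/x + k*x)
Q(a) = 1/5 + a (Q(a) = 1/(4**2 - 11) + a = 1/(16 - 11) + a = 1/5 + a)
(Q(5) + 283)*D(-16, -4) = ((1/5 + 5) + 283)*(-3/(-16) - 4*(-16)) = (26/5 + 283)*(-3*(-1/16) + 64) = 1441*(3/16 + 64)/5 = (1441/5)*(1027/16) = 1479907/80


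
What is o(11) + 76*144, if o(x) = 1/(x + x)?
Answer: 240769/22 ≈ 10944.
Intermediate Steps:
o(x) = 1/(2*x)
o(11) + 76*144 = (½)/11 + 76*144 = (½)*(1/11) + 10944 = 1/22 + 10944 = 240769/22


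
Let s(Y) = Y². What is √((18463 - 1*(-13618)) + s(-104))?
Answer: √42897 ≈ 207.12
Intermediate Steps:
√((18463 - 1*(-13618)) + s(-104)) = √((18463 - 1*(-13618)) + (-104)²) = √((18463 + 13618) + 10816) = √(32081 + 10816) = √42897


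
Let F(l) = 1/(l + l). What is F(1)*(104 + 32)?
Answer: 68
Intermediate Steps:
F(l) = 1/(2*l)
F(1)*(104 + 32) = ((½)/1)*(104 + 32) = ((½)*1)*136 = (½)*136 = 68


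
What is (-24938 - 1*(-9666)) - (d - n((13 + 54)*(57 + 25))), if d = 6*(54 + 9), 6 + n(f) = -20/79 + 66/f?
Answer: -3397607861/217013 ≈ -15656.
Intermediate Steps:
n(f) = -494/79 + 66/f (n(f) = -6 + (-20/79 + 66/f) = -494/79 + 66/f)
d = 378 (d = 6*63 = 378)
(-24938 - 1*(-9666)) - (d - n((13 + 54)*(57 + 25))) = (-24938 - 1*(-9666)) - (378 - (-494/79 + 66/(((13 + 54)*(57 + 25))))) = (-24938 + 9666) - (378 - (-494/79 + 66/((67*82)))) = -15272 - (378 - (-494/79 + 66/5494)) = -15272 - (378 - (-494/79 + 66*(1/5494))) = -15272 - (378 - (-494/79 + 33/2747)) = -15272 - (378 - 1*(-1354411/217013)) = -15272 - (378 + 1354411/217013) = -15272 - 1*83385325/217013 = -15272 - 83385325/217013 = -3397607861/217013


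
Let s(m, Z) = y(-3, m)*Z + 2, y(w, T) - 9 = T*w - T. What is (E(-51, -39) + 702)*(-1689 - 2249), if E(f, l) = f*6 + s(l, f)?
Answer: 31570946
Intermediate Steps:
y(w, T) = 9 - T + T*w (y(w, T) = 9 + (T*w - T) = 9 + (-T + T*w) = 9 - T + T*w)
s(m, Z) = 2 + Z*(9 - 4*m) (s(m, Z) = (9 - m + m*(-3))*Z + 2 = (9 - m - 3*m)*Z + 2 = (9 - 4*m)*Z + 2 = Z*(9 - 4*m) + 2 = 2 + Z*(9 - 4*m))
E(f, l) = 2 + 6*f + f*(9 - 4*l) (E(f, l) = f*6 + (2 + f*(9 - 4*l)) = 6*f + (2 + f*(9 - 4*l)) = 2 + 6*f + f*(9 - 4*l))
(E(-51, -39) + 702)*(-1689 - 2249) = ((2 + 15*(-51) - 4*(-51)*(-39)) + 702)*(-1689 - 2249) = ((2 - 765 - 7956) + 702)*(-3938) = (-8719 + 702)*(-3938) = -8017*(-3938) = 31570946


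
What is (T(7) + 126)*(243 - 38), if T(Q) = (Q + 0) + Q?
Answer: 28700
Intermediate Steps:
T(Q) = 2*Q (T(Q) = Q + Q = 2*Q)
(T(7) + 126)*(243 - 38) = (2*7 + 126)*(243 - 38) = (14 + 126)*205 = 140*205 = 28700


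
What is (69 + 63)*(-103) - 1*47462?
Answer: -61058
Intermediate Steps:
(69 + 63)*(-103) - 1*47462 = 132*(-103) - 47462 = -13596 - 47462 = -61058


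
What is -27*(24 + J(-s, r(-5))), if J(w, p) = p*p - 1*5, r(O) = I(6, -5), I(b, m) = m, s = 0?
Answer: -1188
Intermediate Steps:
r(O) = -5
J(w, p) = -5 + p² (J(w, p) = p² - 5 = -5 + p²)
-27*(24 + J(-s, r(-5))) = -27*(24 + (-5 + (-5)²)) = -27*(24 + (-5 + 25)) = -27*(24 + 20) = -27*44 = -1188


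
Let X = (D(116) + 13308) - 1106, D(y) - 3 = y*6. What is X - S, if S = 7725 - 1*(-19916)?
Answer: -14740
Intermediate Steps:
D(y) = 3 + 6*y (D(y) = 3 + y*6 = 3 + 6*y)
S = 27641 (S = 7725 + 19916 = 27641)
X = 12901 (X = ((3 + 6*116) + 13308) - 1106 = ((3 + 696) + 13308) - 1106 = (699 + 13308) - 1106 = 14007 - 1106 = 12901)
X - S = 12901 - 1*27641 = 12901 - 27641 = -14740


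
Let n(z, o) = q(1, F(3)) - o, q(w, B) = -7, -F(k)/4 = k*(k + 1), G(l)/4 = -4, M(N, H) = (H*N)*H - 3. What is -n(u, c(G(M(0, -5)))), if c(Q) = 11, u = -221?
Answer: 18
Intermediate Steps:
M(N, H) = -3 + N*H**2 (M(N, H) = N*H**2 - 3 = -3 + N*H**2)
G(l) = -16 (G(l) = 4*(-4) = -16)
F(k) = -4*k*(1 + k) (F(k) = -4*k*(k + 1) = -4*k*(1 + k))
n(z, o) = -7 - o
-n(u, c(G(M(0, -5)))) = -(-7 - 1*11) = -(-7 - 11) = -1*(-18) = 18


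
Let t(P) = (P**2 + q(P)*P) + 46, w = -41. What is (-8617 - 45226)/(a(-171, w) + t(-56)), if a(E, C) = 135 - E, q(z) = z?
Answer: -2341/288 ≈ -8.1285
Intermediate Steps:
t(P) = 46 + 2*P**2 (t(P) = (P**2 + P*P) + 46 = (P**2 + P**2) + 46 = 2*P**2 + 46 = 46 + 2*P**2)
(-8617 - 45226)/(a(-171, w) + t(-56)) = (-8617 - 45226)/((135 - 1*(-171)) + (46 + 2*(-56)**2)) = -53843/((135 + 171) + (46 + 2*3136)) = -53843/(306 + (46 + 6272)) = -53843/(306 + 6318) = -53843/6624 = -53843*1/6624 = -2341/288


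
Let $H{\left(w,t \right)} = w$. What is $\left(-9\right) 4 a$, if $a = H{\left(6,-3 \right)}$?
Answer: $-216$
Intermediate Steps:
$a = 6$
$\left(-9\right) 4 a = \left(-9\right) 4 \cdot 6 = \left(-36\right) 6 = -216$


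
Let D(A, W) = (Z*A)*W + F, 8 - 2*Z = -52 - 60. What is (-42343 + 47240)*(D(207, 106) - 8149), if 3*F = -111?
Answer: 6406911598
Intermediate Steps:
F = -37 (F = (1/3)*(-111) = -37)
Z = 60 (Z = 4 - (-52 - 60)/2 = 4 - 1/2*(-112) = 4 + 56 = 60)
D(A, W) = -37 + 60*A*W (D(A, W) = (60*A)*W - 37 = 60*A*W - 37 = -37 + 60*A*W)
(-42343 + 47240)*(D(207, 106) - 8149) = (-42343 + 47240)*((-37 + 60*207*106) - 8149) = 4897*((-37 + 1316520) - 8149) = 4897*(1316483 - 8149) = 4897*1308334 = 6406911598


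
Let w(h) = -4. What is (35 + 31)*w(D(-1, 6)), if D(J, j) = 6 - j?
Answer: -264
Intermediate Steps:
(35 + 31)*w(D(-1, 6)) = (35 + 31)*(-4) = 66*(-4) = -264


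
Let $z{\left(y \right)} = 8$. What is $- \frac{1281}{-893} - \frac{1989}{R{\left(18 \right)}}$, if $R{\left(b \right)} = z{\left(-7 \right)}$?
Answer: $- \frac{1765929}{7144} \approx -247.19$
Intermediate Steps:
$R{\left(b \right)} = 8$
$- \frac{1281}{-893} - \frac{1989}{R{\left(18 \right)}} = - \frac{1281}{-893} - \frac{1989}{8} = \left(-1281\right) \left(- \frac{1}{893}\right) - \frac{1989}{8} = \frac{1281}{893} - \frac{1989}{8} = - \frac{1765929}{7144}$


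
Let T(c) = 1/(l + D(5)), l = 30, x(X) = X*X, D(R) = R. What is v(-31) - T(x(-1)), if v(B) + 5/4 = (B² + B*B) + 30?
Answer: 273101/140 ≈ 1950.7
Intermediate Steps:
x(X) = X²
T(c) = 1/35 (T(c) = 1/(30 + 5) = 1/35)
v(B) = 115/4 + 2*B² (v(B) = -5/4 + ((B² + B*B) + 30) = -5/4 + ((B² + B²) + 30) = -5/4 + (2*B² + 30) = -5/4 + (30 + 2*B²) = 115/4 + 2*B²)
v(-31) - T(x(-1)) = (115/4 + 2*(-31)²) - 1*1/35 = (115/4 + 2*961) - 1/35 = (115/4 + 1922) - 1/35 = 7803/4 - 1/35 = 273101/140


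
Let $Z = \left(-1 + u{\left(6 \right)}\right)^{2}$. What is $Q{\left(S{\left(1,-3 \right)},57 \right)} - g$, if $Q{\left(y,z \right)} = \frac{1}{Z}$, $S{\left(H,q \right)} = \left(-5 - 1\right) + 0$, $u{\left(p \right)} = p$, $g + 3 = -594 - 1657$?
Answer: $\frac{56351}{25} \approx 2254.0$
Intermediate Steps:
$g = -2254$ ($g = -3 - 2251 = -2254$)
$S{\left(H,q \right)} = -6$ ($S{\left(H,q \right)} = -6 + 0 = -6$)
$Z = 25$ ($Z = \left(-1 + 6\right)^{2} = 5^{2} = 25$)
$Q{\left(y,z \right)} = \frac{1}{25}$
$Q{\left(S{\left(1,-3 \right)},57 \right)} - g = \frac{1}{25} - -2254 = \frac{1}{25} + 2254 = \frac{56351}{25}$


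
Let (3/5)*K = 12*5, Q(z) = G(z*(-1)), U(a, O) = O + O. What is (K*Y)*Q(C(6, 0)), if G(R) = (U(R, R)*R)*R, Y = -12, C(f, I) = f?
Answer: 518400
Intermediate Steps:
U(a, O) = 2*O
G(R) = 2*R³ (G(R) = ((2*R)*R)*R = (2*R²)*R = 2*R³)
Q(z) = -2*z³ (Q(z) = 2*(z*(-1))³ = 2*(-z)³ = 2*(-z³) = -2*z³)
K = 100 (K = 5*(12*5)/3 = (5/3)*60 = 100)
(K*Y)*Q(C(6, 0)) = (100*(-12))*(-2*6³) = -(-2400)*216 = -1200*(-432) = 518400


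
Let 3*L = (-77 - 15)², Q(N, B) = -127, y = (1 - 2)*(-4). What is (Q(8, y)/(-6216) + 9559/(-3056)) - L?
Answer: -6706668685/2374512 ≈ -2824.4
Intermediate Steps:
y = 4 (y = -1*(-4) = 4)
L = 8464/3 (L = (-77 - 15)²/3 = (⅓)*(-92)² = (⅓)*8464 = 8464/3 ≈ 2821.3)
(Q(8, y)/(-6216) + 9559/(-3056)) - L = (-127/(-6216) + 9559/(-3056)) - 1*8464/3 = (-127*(-1/6216) + 9559*(-1/3056)) - 8464/3 = (127/6216 - 9559/3056) - 8464/3 = -7378829/2374512 - 8464/3 = -6706668685/2374512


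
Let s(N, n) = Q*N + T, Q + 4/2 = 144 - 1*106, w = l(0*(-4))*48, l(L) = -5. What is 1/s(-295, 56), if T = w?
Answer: -1/10860 ≈ -9.2081e-5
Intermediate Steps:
w = -240 (w = -5*48 = -240)
T = -240
Q = 36 (Q = -2 + (144 - 1*106) = -2 + (144 - 106) = -2 + 38 = 36)
s(N, n) = -240 + 36*N (s(N, n) = 36*N - 240 = -240 + 36*N)
1/s(-295, 56) = 1/(-240 + 36*(-295)) = 1/(-240 - 10620) = 1/(-10860) = -1/10860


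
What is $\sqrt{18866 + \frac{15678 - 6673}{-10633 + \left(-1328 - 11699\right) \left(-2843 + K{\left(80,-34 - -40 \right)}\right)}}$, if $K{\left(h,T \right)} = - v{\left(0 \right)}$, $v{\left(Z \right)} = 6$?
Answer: $\frac{\sqrt{21201597655927018}}{1060094} \approx 137.35$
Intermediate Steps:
$K{\left(h,T \right)} = -6$ ($K{\left(h,T \right)} = \left(-1\right) 6 = -6$)
$\sqrt{18866 + \frac{15678 - 6673}{-10633 + \left(-1328 - 11699\right) \left(-2843 + K{\left(80,-34 - -40 \right)}\right)}} = \sqrt{18866 + \frac{15678 - 6673}{-10633 + \left(-1328 - 11699\right) \left(-2843 - 6\right)}} = \sqrt{18866 + \frac{9005}{-10633 - -37113923}} = \sqrt{18866 + \frac{9005}{-10633 + 37113923}} = \sqrt{18866 + \frac{9005}{37103290}} = \sqrt{18866 + 9005 \cdot \frac{1}{37103290}} = \sqrt{18866 + \frac{1801}{7420658}} = \sqrt{\frac{139998135629}{7420658}} = \frac{\sqrt{21201597655927018}}{1060094}$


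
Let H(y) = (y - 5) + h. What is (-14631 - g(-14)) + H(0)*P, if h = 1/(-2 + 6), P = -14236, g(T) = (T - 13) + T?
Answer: 53031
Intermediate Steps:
g(T) = -13 + 2*T (g(T) = (-13 + T) + T = -13 + 2*T)
h = 1/4 ≈ 0.25000
H(y) = -19/4 + y (H(y) = (y - 5) + 1/4 = (-5 + y) + 1/4 = -19/4 + y)
(-14631 - g(-14)) + H(0)*P = (-14631 - (-13 + 2*(-14))) + (-19/4 + 0)*(-14236) = (-14631 - (-13 - 28)) - 19/4*(-14236) = (-14631 - 1*(-41)) + 67621 = (-14631 + 41) + 67621 = -14590 + 67621 = 53031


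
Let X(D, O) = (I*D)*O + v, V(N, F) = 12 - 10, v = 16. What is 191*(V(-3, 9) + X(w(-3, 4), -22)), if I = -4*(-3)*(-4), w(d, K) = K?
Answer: 810222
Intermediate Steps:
I = -48 (I = 12*(-4) = -48)
V(N, F) = 2
X(D, O) = 16 - 48*D*O (X(D, O) = (-48*D)*O + 16 = -48*D*O + 16 = 16 - 48*D*O)
191*(V(-3, 9) + X(w(-3, 4), -22)) = 191*(2 + (16 - 48*4*(-22))) = 191*(2 + (16 + 4224)) = 191*(2 + 4240) = 191*4242 = 810222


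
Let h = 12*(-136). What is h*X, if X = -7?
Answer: 11424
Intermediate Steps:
h = -1632
h*X = -1632*(-7) = 11424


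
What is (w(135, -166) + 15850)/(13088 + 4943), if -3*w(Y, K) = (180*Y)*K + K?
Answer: 4081516/54093 ≈ 75.454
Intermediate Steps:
w(Y, K) = -K/3 - 60*K*Y (w(Y, K) = -((180*Y)*K + K)/3 = -(180*K*Y + K)/3 = -(K + 180*K*Y)/3 = -K/3 - 60*K*Y)
(w(135, -166) + 15850)/(13088 + 4943) = (-⅓*(-166)*(1 + 180*135) + 15850)/(13088 + 4943) = (-⅓*(-166)*(1 + 24300) + 15850)/18031 = (-⅓*(-166)*24301 + 15850)*(1/18031) = (4033966/3 + 15850)*(1/18031) = (4081516/3)*(1/18031) = 4081516/54093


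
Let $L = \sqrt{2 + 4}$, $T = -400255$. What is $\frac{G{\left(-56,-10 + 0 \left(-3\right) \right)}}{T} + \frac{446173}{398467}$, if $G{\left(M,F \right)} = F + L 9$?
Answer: $\frac{35717391757}{31897681817} - \frac{9 \sqrt{6}}{400255} \approx 1.1197$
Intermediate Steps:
$L = \sqrt{6} \approx 2.4495$
$G{\left(M,F \right)} = F + 9 \sqrt{6}$ ($G{\left(M,F \right)} = F + \sqrt{6} \cdot 9 = F + 9 \sqrt{6}$)
$\frac{G{\left(-56,-10 + 0 \left(-3\right) \right)}}{T} + \frac{446173}{398467} = \frac{\left(-10 + 0 \left(-3\right)\right) + 9 \sqrt{6}}{-400255} + \frac{446173}{398467} = \left(\left(-10 + 0\right) + 9 \sqrt{6}\right) \left(- \frac{1}{400255}\right) + 446173 \cdot \frac{1}{398467} = \left(-10 + 9 \sqrt{6}\right) \left(- \frac{1}{400255}\right) + \frac{446173}{398467} = \left(\frac{2}{80051} - \frac{9 \sqrt{6}}{400255}\right) + \frac{446173}{398467} = \frac{35717391757}{31897681817} - \frac{9 \sqrt{6}}{400255}$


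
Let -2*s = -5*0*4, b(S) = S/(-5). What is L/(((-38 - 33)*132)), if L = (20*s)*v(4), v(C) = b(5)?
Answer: 0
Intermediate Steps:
b(S) = -S/5 (b(S) = S*(-1/5) = -S/5)
v(C) = -1 (v(C) = -1/5*5 = -1)
s = 0 (s = -(-5*0)*4/2 = -0*4 = -1/2*0 = 0)
L = 0 (L = (20*0)*(-1) = 0*(-1) = 0)
L/(((-38 - 33)*132)) = 0/(((-38 - 33)*132)) = 0/((-71*132)) = 0/(-9372) = 0*(-1/9372) = 0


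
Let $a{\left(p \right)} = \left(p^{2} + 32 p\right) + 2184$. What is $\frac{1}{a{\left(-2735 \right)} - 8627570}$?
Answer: $- \frac{1}{1232681} \approx -8.1124 \cdot 10^{-7}$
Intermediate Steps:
$a{\left(p \right)} = 2184 + p^{2} + 32 p$
$\frac{1}{a{\left(-2735 \right)} - 8627570} = \frac{1}{\left(2184 + \left(-2735\right)^{2} + 32 \left(-2735\right)\right) - 8627570} = \frac{1}{\left(2184 + 7480225 - 87520\right) - 8627570} = \frac{1}{7394889 - 8627570} = \frac{1}{-1232681} = - \frac{1}{1232681}$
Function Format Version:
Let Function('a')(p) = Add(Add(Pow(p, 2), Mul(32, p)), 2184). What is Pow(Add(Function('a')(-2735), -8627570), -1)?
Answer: Rational(-1, 1232681) ≈ -8.1124e-7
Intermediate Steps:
Function('a')(p) = Add(2184, Pow(p, 2), Mul(32, p))
Pow(Add(Function('a')(-2735), -8627570), -1) = Pow(Add(Add(2184, Pow(-2735, 2), Mul(32, -2735)), -8627570), -1) = Pow(Add(Add(2184, 7480225, -87520), -8627570), -1) = Pow(Add(7394889, -8627570), -1) = Pow(-1232681, -1) = Rational(-1, 1232681)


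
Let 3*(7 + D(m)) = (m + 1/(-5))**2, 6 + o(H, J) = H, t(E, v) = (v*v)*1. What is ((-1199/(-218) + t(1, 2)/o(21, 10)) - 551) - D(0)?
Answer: -80737/150 ≈ -538.25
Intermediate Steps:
t(E, v) = v**2 (t(E, v) = v**2*1 = v**2)
o(H, J) = -6 + H
D(m) = -7 + (-1/5 + m)**2/3 (D(m) = -7 + (m + 1/(-5))**2/3 = -7 + (m - 1/5)**2/3 = -7 + (-1/5 + m)**2/3)
((-1199/(-218) + t(1, 2)/o(21, 10)) - 551) - D(0) = ((-1199/(-218) + 2**2/(-6 + 21)) - 551) - (-7 + (-1 + 5*0)**2/75) = ((-1199*(-1/218) + 4/15) - 551) - (-7 + (-1 + 0)**2/75) = ((11/2 + 4*(1/15)) - 551) - (-7 + (1/75)*(-1)**2) = ((11/2 + 4/15) - 551) - (-7 + (1/75)*1) = (173/30 - 551) - (-7 + 1/75) = -16357/30 - 1*(-524/75) = -16357/30 + 524/75 = -80737/150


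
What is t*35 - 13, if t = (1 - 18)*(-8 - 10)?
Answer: 10697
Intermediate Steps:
t = 306 (t = -17*(-18) = 306)
t*35 - 13 = 306*35 - 13 = 10710 - 13 = 10697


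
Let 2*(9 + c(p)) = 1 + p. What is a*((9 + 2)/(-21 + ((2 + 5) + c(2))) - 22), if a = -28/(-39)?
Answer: -27104/1677 ≈ -16.162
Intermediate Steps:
c(p) = -17/2 + p/2 (c(p) = -9 + (1 + p)/2 = -9 + (1/2 + p/2) = -17/2 + p/2)
a = 28/39 (a = -28*(-1/39) = 28/39 ≈ 0.71795)
a*((9 + 2)/(-21 + ((2 + 5) + c(2))) - 22) = 28*((9 + 2)/(-21 + ((2 + 5) + (-17/2 + (1/2)*2))) - 22)/39 = 28*(11/(-21 + (7 + (-17/2 + 1))) - 22)/39 = 28*(11/(-21 + (7 - 15/2)) - 22)/39 = 28*(11/(-21 - 1/2) - 22)/39 = 28*(11/(-43/2) - 22)/39 = 28*(11*(-2/43) - 22)/39 = 28*(-22/43 - 22)/39 = (28/39)*(-968/43) = -27104/1677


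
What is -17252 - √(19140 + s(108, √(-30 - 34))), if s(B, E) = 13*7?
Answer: -17252 - √19231 ≈ -17391.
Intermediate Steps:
s(B, E) = 91
-17252 - √(19140 + s(108, √(-30 - 34))) = -17252 - √(19140 + 91) = -17252 - √19231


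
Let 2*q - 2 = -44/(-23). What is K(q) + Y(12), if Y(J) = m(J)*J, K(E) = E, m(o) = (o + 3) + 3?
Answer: 5013/23 ≈ 217.96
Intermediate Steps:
q = 45/23 (q = 1 + (-44/(-23))/2 = 1 + (-44*(-1/23))/2 = 1 + (½)*(44/23) = 1 + 22/23 = 45/23 ≈ 1.9565)
m(o) = 6 + o (m(o) = (3 + o) + 3 = 6 + o)
Y(J) = J*(6 + J) (Y(J) = (6 + J)*J = J*(6 + J))
K(q) + Y(12) = 45/23 + 12*(6 + 12) = 45/23 + 12*18 = 45/23 + 216 = 5013/23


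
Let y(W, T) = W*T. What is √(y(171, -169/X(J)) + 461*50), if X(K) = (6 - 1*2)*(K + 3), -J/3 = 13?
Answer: √372011/4 ≈ 152.48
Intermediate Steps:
J = -39 (J = -3*13 = -39)
X(K) = 12 + 4*K (X(K) = (6 - 2)*(3 + K) = 4*(3 + K) = 12 + 4*K)
y(W, T) = T*W
√(y(171, -169/X(J)) + 461*50) = √(-169/(12 + 4*(-39))*171 + 461*50) = √(-169/(12 - 156)*171 + 23050) = √(-169/(-144)*171 + 23050) = √(-169*(-1/144)*171 + 23050) = √((169/144)*171 + 23050) = √(3211/16 + 23050) = √(372011/16) = √372011/4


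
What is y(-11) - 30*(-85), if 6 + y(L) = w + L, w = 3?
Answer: 2536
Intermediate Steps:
y(L) = -3 + L (y(L) = -6 + (3 + L) = -3 + L)
y(-11) - 30*(-85) = (-3 - 11) - 30*(-85) = -14 + 2550 = 2536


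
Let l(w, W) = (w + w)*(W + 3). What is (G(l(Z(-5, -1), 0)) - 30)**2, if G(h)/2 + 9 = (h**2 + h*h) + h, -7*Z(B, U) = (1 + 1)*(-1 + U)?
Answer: 82944/2401 ≈ 34.546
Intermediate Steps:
Z(B, U) = 2/7 - 2*U/7 (Z(B, U) = -(1 + 1)*(-1 + U)/7 = -2*(-1 + U)/7 = -(-2 + 2*U)/7 = 2/7 - 2*U/7)
l(w, W) = 2*w*(3 + W) (l(w, W) = (2*w)*(3 + W) = 2*w*(3 + W))
G(h) = -18 + 2*h + 4*h**2 (G(h) = -18 + 2*((h**2 + h*h) + h) = -18 + 2*((h**2 + h**2) + h) = -18 + 2*(2*h**2 + h) = -18 + 2*(h + 2*h**2) = -18 + (2*h + 4*h**2) = -18 + 2*h + 4*h**2)
(G(l(Z(-5, -1), 0)) - 30)**2 = ((-18 + 2*(2*(2/7 - 2/7*(-1))*(3 + 0)) + 4*(2*(2/7 - 2/7*(-1))*(3 + 0))**2) - 30)**2 = ((-18 + 2*(2*(2/7 + 2/7)*3) + 4*(2*(2/7 + 2/7)*3)**2) - 30)**2 = ((-18 + 2*(2*(4/7)*3) + 4*(2*(4/7)*3)**2) - 30)**2 = ((-18 + 2*(24/7) + 4*(24/7)**2) - 30)**2 = ((-18 + 48/7 + 4*(576/49)) - 30)**2 = ((-18 + 48/7 + 2304/49) - 30)**2 = (1758/49 - 30)**2 = (288/49)**2 = 82944/2401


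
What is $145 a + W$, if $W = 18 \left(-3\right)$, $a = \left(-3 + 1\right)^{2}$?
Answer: $526$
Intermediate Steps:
$a = 4$ ($a = \left(-2\right)^{2} = 4$)
$W = -54$
$145 a + W = 145 \cdot 4 - 54 = 580 - 54 = 526$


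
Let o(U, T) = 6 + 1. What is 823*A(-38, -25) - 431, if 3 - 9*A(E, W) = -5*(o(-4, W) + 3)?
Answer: 39740/9 ≈ 4415.6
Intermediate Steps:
o(U, T) = 7
A(E, W) = 53/9 (A(E, W) = ⅓ - (-5)*(7 + 3)/9 = ⅓ - (-5)*10/9 = ⅓ - ⅑*(-50) = ⅓ + 50/9 = 53/9)
823*A(-38, -25) - 431 = 823*(53/9) - 431 = 43619/9 - 431 = 39740/9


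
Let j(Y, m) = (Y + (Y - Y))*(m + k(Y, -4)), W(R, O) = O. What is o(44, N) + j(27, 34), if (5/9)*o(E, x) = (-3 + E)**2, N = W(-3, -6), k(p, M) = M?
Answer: 19179/5 ≈ 3835.8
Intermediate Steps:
j(Y, m) = Y*(-4 + m) (j(Y, m) = (Y + (Y - Y))*(m - 4) = (Y + 0)*(-4 + m) = Y*(-4 + m))
N = -6
o(E, x) = 9*(-3 + E)**2/5
o(44, N) + j(27, 34) = 9*(-3 + 44)**2/5 + 27*(-4 + 34) = (9/5)*41**2 + 27*30 = (9/5)*1681 + 810 = 15129/5 + 810 = 19179/5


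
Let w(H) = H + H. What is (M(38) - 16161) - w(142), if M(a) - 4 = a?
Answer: -16403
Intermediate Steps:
w(H) = 2*H
M(a) = 4 + a
(M(38) - 16161) - w(142) = ((4 + 38) - 16161) - 2*142 = (42 - 16161) - 1*284 = -16119 - 284 = -16403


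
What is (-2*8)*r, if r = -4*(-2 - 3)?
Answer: -320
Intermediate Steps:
r = 20 (r = -4*(-5) = 20)
(-2*8)*r = -2*8*20 = -16*20 = -320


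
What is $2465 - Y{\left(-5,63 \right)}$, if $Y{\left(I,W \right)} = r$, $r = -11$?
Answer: $2476$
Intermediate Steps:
$Y{\left(I,W \right)} = -11$
$2465 - Y{\left(-5,63 \right)} = 2465 - -11 = 2465 + 11 = 2476$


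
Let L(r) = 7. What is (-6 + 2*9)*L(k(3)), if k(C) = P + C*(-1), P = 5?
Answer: 84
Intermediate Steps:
k(C) = 5 - C (k(C) = 5 + C*(-1) = 5 - C)
(-6 + 2*9)*L(k(3)) = (-6 + 2*9)*7 = (-6 + 18)*7 = 12*7 = 84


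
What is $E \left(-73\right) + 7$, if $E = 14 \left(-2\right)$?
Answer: $2051$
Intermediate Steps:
$E = -28$
$E \left(-73\right) + 7 = \left(-28\right) \left(-73\right) + 7 = 2044 + 7 = 2051$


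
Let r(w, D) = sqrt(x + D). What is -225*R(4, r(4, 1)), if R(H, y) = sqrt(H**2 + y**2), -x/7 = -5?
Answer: -450*sqrt(13) ≈ -1622.5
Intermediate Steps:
x = 35 (x = -7*(-5) = 35)
r(w, D) = sqrt(35 + D)
-225*R(4, r(4, 1)) = -225*sqrt(4**2 + (sqrt(35 + 1))**2) = -225*sqrt(16 + (sqrt(36))**2) = -225*sqrt(16 + 6**2) = -225*sqrt(16 + 36) = -450*sqrt(13)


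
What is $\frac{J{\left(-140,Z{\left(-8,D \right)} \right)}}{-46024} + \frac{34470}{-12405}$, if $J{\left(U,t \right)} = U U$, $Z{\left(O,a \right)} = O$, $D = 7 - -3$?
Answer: $- \frac{15246544}{4757731} \approx -3.2046$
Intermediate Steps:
$D = 10$ ($D = 7 + 3 = 10$)
$J{\left(U,t \right)} = U^{2}$
$\frac{J{\left(-140,Z{\left(-8,D \right)} \right)}}{-46024} + \frac{34470}{-12405} = \frac{\left(-140\right)^{2}}{-46024} + \frac{34470}{-12405} = 19600 \left(- \frac{1}{46024}\right) + 34470 \left(- \frac{1}{12405}\right) = - \frac{2450}{5753} - \frac{2298}{827} = - \frac{15246544}{4757731}$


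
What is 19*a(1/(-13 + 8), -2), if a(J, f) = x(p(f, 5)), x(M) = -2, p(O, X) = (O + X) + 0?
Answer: -38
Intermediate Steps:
p(O, X) = O + X
a(J, f) = -2
19*a(1/(-13 + 8), -2) = 19*(-2) = -38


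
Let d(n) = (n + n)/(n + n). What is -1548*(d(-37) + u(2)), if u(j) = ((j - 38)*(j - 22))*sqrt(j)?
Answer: -1548 - 1114560*sqrt(2) ≈ -1.5778e+6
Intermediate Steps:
d(n) = 1 (d(n) = (2*n)/((2*n)) = (2*n)*(1/(2*n)) = 1)
u(j) = sqrt(j)*(-38 + j)*(-22 + j) (u(j) = ((-38 + j)*(-22 + j))*sqrt(j) = sqrt(j)*(-38 + j)*(-22 + j))
-1548*(d(-37) + u(2)) = -1548*(1 + sqrt(2)*(836 + 2**2 - 60*2)) = -1548*(1 + sqrt(2)*(836 + 4 - 120)) = -1548*(1 + sqrt(2)*720) = -1548*(1 + 720*sqrt(2)) = -1548 - 1114560*sqrt(2)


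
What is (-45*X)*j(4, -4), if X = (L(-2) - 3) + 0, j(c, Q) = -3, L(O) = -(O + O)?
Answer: 135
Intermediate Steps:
L(O) = -2*O
X = 1 (X = (-2*(-2) - 3) + 0 = (4 - 3) + 0 = 1 + 0 = 1)
(-45*X)*j(4, -4) = -45*1*(-3) = -45*(-3) = 135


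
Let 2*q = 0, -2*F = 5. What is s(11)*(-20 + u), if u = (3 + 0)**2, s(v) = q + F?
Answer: 55/2 ≈ 27.500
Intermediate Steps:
F = -5/2 (F = -1/2*5 = -5/2 ≈ -2.5000)
q = 0 (q = (1/2)*0 = 0)
s(v) = -5/2 (s(v) = 0 - 5/2 = -5/2)
u = 9 (u = 3**2 = 9)
s(11)*(-20 + u) = -5*(-20 + 9)/2 = -5/2*(-11) = 55/2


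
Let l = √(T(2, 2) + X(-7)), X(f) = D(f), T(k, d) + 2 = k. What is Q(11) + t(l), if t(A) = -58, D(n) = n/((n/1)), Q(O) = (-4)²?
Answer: -42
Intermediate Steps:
T(k, d) = -2 + k
Q(O) = 16
D(n) = 1 (D(n) = n/((n*1)) = n/n = 1)
X(f) = 1
l = 1 (l = √((-2 + 2) + 1) = √(0 + 1) = √1 = 1)
Q(11) + t(l) = 16 - 58 = -42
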